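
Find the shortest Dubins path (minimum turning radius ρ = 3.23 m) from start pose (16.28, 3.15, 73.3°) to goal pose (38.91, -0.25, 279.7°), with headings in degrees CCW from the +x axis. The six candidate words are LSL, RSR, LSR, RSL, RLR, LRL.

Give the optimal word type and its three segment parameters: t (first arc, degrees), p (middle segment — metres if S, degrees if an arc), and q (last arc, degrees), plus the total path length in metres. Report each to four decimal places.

RSR: t = 83.7502°, p = 16.6282 m, q = 69.8498°, L = 25.2873 m

Let ψ = atan2(Δy, Δx) = atan2(-3.40, 22.63) = -8.5444° be the start→goal bearing.
Normalize: d = |goal − start| / ρ = 22.883988/3.23 = 7.084826, α = (θ_start − ψ) mod 360° = 81.8444° = 1.428454 rad, β = (θ_goal − ψ) mod 360° = 288.2444° = 5.030814 rad.
Common terms: sin α = 0.989886, cos α = 0.141862, sin β = -0.949730, cos β = 0.313071, cos(α−β) = -0.895712, d² = 50.194759. Work in radians in the unit-radius frame; every candidate has L = ρ·(t + p + q).
LSL: p² = 2 + d² − 2cos(α−β) + 2d(sin α − sin β) = 81.469869; p = √p² = 9.026066; φ = atan2(cos β − cos α, d + sin α − sin β) = 0.018969 rad; t = (φ − α) mod 2π = 4.873701 rad, q = (β − φ) mod 2π = 5.011844 rad → L = 3.23·(4.873701 + 9.026066 + 5.011844) = 3.23·18.911611 = 61.084503 m
RSR: p² = 2 + d² − 2cos(α−β) + 2d(sin β − sin α) = 26.502495; p = √p² = 5.148057; φ = atan2(cos α − cos β, d − sin α + sin β) = -0.033263 rad; t = (α − φ) mod 2π = 1.461717 rad, q = (φ − β) mod 2π = 1.219109 rad → L = 3.23·(1.461717 + 5.148057 + 1.219109) = 3.23·7.828883 = 25.287293 m
LSR: p² = d² − 2 + 2cos(α−β) + 2d(sin α + sin β) = 46.972340; p = √p² = 6.853637; φ = atan2(−cos α − cos β, d + sin α + sin β) − atan2(−2, p) = 0.220168 rad; t = (φ − α) mod 2π = 5.074899 rad, q = (φ − β) mod 2π = 1.472540 rad → L = 3.23·(5.074899 + 6.853637 + 1.472540) = 3.23·13.401076 = 43.285474 m
RSL: p² = d² − 2 + 2cos(α−β) − 2d(sin α + sin β) = 45.834330; p = √p² = 6.770106; φ = atan2(cos α + cos β, d − sin α − sin β) − atan2(2, p) = -0.222758 rad; t = (α − φ) mod 2π = 1.651212 rad, q = (β − φ) mod 2π = 5.253571 rad → L = 3.23·(1.651212 + 6.770106 + 5.253571) = 3.23·13.674888 = 44.169889 m
RLR: c = (6 − d² + 2cos(α−β) + 2d(sin α − sin β))/8 = -2.312812, |c| > 1 → infeasible
LRL: c = (6 − d² + 2cos(α−β) − 2d(sin α − sin β))/8 = -9.183734, |c| > 1 → infeasible
Shortest: RSR with L = 25.287293 m ≈ 25.2873 m
Convert RSR to answer units (arcs ×180/π): t = 1.461717·180/π = 83.7502°, p = ρ·p = 3.23·5.148057 = 16.6282 m, q = 1.219109·180/π = 69.8498°, L = 25.2873 m.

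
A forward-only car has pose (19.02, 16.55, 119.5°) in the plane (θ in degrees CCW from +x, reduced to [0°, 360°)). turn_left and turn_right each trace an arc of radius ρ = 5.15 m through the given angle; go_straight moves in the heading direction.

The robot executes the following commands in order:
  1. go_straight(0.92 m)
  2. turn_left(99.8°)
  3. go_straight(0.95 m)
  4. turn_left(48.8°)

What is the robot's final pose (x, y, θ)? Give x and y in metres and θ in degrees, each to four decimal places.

set_pose: (x, y, θ) = (19.0200, 16.5500, 119.5000°), ρ = 5.15
go_straight(0.92): x += 0.92·cos θ, y += 0.92·sin θ → (18.5670, 17.3507, 119.5000°)
turn_left(99.8°): centre at ρ to the left, rotate +99.8° → (10.8227, 18.8000, 219.3000°)
go_straight(0.95): x += 0.95·cos θ, y += 0.95·sin θ → (10.0876, 18.1983, 219.3000°)
turn_left(48.8°): centre at ρ to the left, rotate +48.8° → (8.2023, 14.3838, 268.1000°)

(8.2023, 14.3838, 268.1000°)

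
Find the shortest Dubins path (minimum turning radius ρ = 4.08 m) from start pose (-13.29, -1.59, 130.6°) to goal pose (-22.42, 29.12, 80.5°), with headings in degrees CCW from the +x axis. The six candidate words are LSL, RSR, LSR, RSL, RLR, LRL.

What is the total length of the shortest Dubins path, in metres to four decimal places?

32.1516 m

Let ψ = atan2(Δy, Δx) = atan2(30.71, -9.13) = 106.5571° be the start→goal bearing.
Normalize: d = |goal − start| / ρ = 32.038430/4.08 = 7.852556, α = (θ_start − ψ) mod 360° = 24.0429° = 0.419628 rad, β = (θ_goal − ψ) mod 360° = 333.9429° = 5.828404 rad.
Common terms: sin α = 0.407421, cos α = 0.913240, sin β = -0.439266, cos β = 0.898357, cos(α−β) = 0.641450, d² = 61.662642. Work in radians in the unit-radius frame; every candidate has L = ρ·(t + p + q).
LSL: p² = 2 + d² − 2cos(α−β) + 2d(sin α − sin β) = 75.677060; p = √p² = 8.699256; φ = atan2(cos β − cos α, d + sin α − sin β) = -0.001711 rad; t = (φ − α) mod 2π = 5.861846 rad, q = (β − φ) mod 2π = 5.830115 rad → L = 4.08·(5.861846 + 8.699256 + 5.830115) = 4.08·20.391217 = 83.196165 m
RSR: p² = 2 + d² − 2cos(α−β) + 2d(sin β − sin α) = 49.082425; p = √p² = 7.005885; φ = atan2(cos α − cos β, d − sin α + sin β) = 0.002124 rad; t = (α − φ) mod 2π = 0.417504 rad, q = (φ − β) mod 2π = 0.456906 rad → L = 4.08·(0.417504 + 7.005885 + 0.456906) = 4.08·7.880295 = 32.151603 m
LSR: p² = d² − 2 + 2cos(α−β) + 2d(sin α + sin β) = 60.445409; p = √p² = 7.774665; φ = atan2(−cos α − cos β, d + sin α + sin β) − atan2(−2, p) = 0.024160 rad; t = (φ − α) mod 2π = 5.887717 rad, q = (φ − β) mod 2π = 0.478942 rad → L = 4.08·(5.887717 + 7.774665 + 0.478942) = 4.08·14.141324 = 57.696600 m
RSL: p² = d² − 2 + 2cos(α−β) − 2d(sin α + sin β) = 61.445674; p = √p² = 7.838729; φ = atan2(cos α + cos β, d − sin α − sin β) − atan2(2, p) = -0.023964 rad; t = (α − φ) mod 2π = 0.443592 rad, q = (β − φ) mod 2π = 5.852367 rad → L = 4.08·(0.443592 + 7.838729 + 5.852367) = 4.08·14.134689 = 57.669530 m
RLR: c = (6 − d² + 2cos(α−β) + 2d(sin α − sin β))/8 = -5.135303, |c| > 1 → infeasible
LRL: c = (6 − d² + 2cos(α−β) − 2d(sin α − sin β))/8 = -8.459633, |c| > 1 → infeasible
Shortest: RSR with L = 32.151603 m ≈ 32.1516 m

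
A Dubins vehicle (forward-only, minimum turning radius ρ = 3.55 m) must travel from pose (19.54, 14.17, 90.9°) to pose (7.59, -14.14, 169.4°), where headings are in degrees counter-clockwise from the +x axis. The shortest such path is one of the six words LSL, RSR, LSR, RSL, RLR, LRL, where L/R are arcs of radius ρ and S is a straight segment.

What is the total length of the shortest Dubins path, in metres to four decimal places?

Let ψ = atan2(Δy, Δx) = atan2(-28.31, -11.95) = -112.8852° be the start→goal bearing.
Normalize: d = |goal − start| / ρ = 30.728791/3.55 = 8.655997, α = (θ_start − ψ) mod 360° = 203.7852° = 3.556723 rad, β = (θ_goal − ψ) mod 360° = 282.2852° = 4.926806 rad.
Common terms: sin α = -0.403309, cos α = -0.915064, sin β = -0.977101, cos β = 0.212778, cos(α−β) = 0.199368, d² = 74.926292. Work in radians in the unit-radius frame; every candidate has L = ρ·(t + p + q).
LSL: p² = 2 + d² − 2cos(α−β) + 2d(sin α − sin β) = 86.461032; p = √p² = 9.298442; φ = atan2(cos β − cos α, d + sin α − sin β) = 0.121593 rad; t = (φ − α) mod 2π = 2.848056 rad, q = (β − φ) mod 2π = 4.805213 rad → L = 3.55·(2.848056 + 9.298442 + 4.805213) = 3.55·16.951711 = 60.178575 m
RSR: p² = 2 + d² − 2cos(α−β) + 2d(sin β − sin α) = 66.594081; p = √p² = 8.160520; φ = atan2(cos α − cos β, d − sin α + sin β) = -0.138651 rad; t = (α − φ) mod 2π = 3.695374 rad, q = (φ − β) mod 2π = 1.217728 rad → L = 3.55·(3.695374 + 8.160520 + 1.217728) = 3.55·13.073622 = 46.411356 m
LSR: p² = d² − 2 + 2cos(α−β) + 2d(sin α + sin β) = 49.427384; p = √p² = 7.030461; φ = atan2(−cos α − cos β, d + sin α + sin β) − atan2(−2, p) = 0.373383 rad; t = (φ − α) mod 2π = 3.099845 rad, q = (φ − β) mod 2π = 1.729762 rad → L = 3.55·(3.099845 + 7.030461 + 1.729762) = 3.55·11.860069 = 42.103244 m
RSL: p² = d² − 2 + 2cos(α−β) − 2d(sin α + sin β) = 97.222672; p = √p² = 9.860156; φ = atan2(cos α + cos β, d − sin α − sin β) − atan2(2, p) = -0.269981 rad; t = (α − φ) mod 2π = 3.826704 rad, q = (β − φ) mod 2π = 5.196788 rad → L = 3.55·(3.826704 + 9.860156 + 5.196788) = 3.55·18.883648 = 67.036950 m
RLR: c = (6 − d² + 2cos(α−β) + 2d(sin α − sin β))/8 = -7.324260, |c| > 1 → infeasible
LRL: c = (6 − d² + 2cos(α−β) − 2d(sin α − sin β))/8 = -9.807629, |c| > 1 → infeasible
Shortest: LSR with L = 42.103244 m ≈ 42.1032 m

42.1032 m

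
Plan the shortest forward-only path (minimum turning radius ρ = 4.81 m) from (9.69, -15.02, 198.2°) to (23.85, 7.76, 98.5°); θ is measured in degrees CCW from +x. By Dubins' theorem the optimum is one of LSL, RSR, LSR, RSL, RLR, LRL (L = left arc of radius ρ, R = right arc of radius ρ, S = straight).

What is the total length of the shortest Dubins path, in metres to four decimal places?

38.0652 m

Let ψ = atan2(Δy, Δx) = atan2(22.78, 14.16) = 58.1350° be the start→goal bearing.
Normalize: d = |goal − start| / ρ = 26.822267/4.81 = 5.576355, α = (θ_start − ψ) mod 360° = 140.0650° = 2.444595 rad, β = (θ_goal − ψ) mod 360° = 40.3650° = 0.704502 rad.
Common terms: sin α = 0.641918, cos α = -0.766773, sin β = 0.647655, cos β = 0.761934, cos(α−β) = -0.168489, d² = 31.095734. Work in radians in the unit-radius frame; every candidate has L = ρ·(t + p + q).
LSL: p² = 2 + d² − 2cos(α−β) + 2d(sin α − sin β) = 33.368736; p = √p² = 5.776568; φ = atan2(cos β − cos α, d + sin α − sin β) = 0.267830 rad; t = (φ − α) mod 2π = 4.106420 rad, q = (β − φ) mod 2π = 0.436672 rad → L = 4.81·(4.106420 + 5.776568 + 0.436672) = 4.81·10.319660 = 49.637564 m
RSR: p² = 2 + d² − 2cos(α−β) + 2d(sin β − sin α) = 33.496688; p = √p² = 5.787632; φ = atan2(cos α − cos β, d − sin α + sin β) = -0.267305 rad; t = (α − φ) mod 2π = 2.711901 rad, q = (φ − β) mod 2π = 5.311378 rad → L = 4.81·(2.711901 + 5.787632 + 5.311378) = 4.81·13.810911 = 66.430482 m
LSR: p² = d² − 2 + 2cos(α−β) + 2d(sin α + sin β) = 43.140985; p = √p² = 6.568180; φ = atan2(−cos α − cos β, d + sin α + sin β) − atan2(−2, p) = 0.296283 rad; t = (φ − α) mod 2π = 4.134873 rad, q = (φ − β) mod 2π = 5.874967 rad → L = 4.81·(4.134873 + 6.568180 + 5.874967) = 4.81·16.578020 = 79.740275 m
RSL: p² = d² − 2 + 2cos(α−β) − 2d(sin α + sin β) = 14.376524; p = √p² = 3.791639; φ = atan2(cos α + cos β, d − sin α − sin β) − atan2(2, p) = -0.486515 rad; t = (α − φ) mod 2π = 2.931111 rad, q = (β − φ) mod 2π = 1.191017 rad → L = 4.81·(2.931111 + 3.791639 + 1.191017) = 4.81·7.913767 = 38.065217 m
RLR: c = (6 − d² + 2cos(α−β) + 2d(sin α − sin β))/8 = -3.187086, |c| > 1 → infeasible
LRL: c = (6 − d² + 2cos(α−β) − 2d(sin α − sin β))/8 = -3.171092, |c| > 1 → infeasible
Shortest: RSL with L = 38.065217 m ≈ 38.0652 m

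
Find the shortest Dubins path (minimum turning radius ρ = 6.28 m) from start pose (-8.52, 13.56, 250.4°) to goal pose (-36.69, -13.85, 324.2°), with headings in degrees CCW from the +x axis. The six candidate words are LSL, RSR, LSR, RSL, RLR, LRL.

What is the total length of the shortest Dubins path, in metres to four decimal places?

Let ψ = atan2(Δy, Δx) = atan2(-27.41, -28.17) = -135.7834° be the start→goal bearing.
Normalize: d = |goal − start| / ρ = 39.304669/6.28 = 6.258705, α = (θ_start − ψ) mod 360° = 26.1834° = 0.456987 rad, β = (θ_goal − ψ) mod 360° = 99.9834° = 1.745040 rad.
Common terms: sin α = 0.441246, cos α = 0.897386, sin β = 0.984858, cos β = -0.173363, cos(α−β) = 0.278991, d² = 39.171391. Work in radians in the unit-radius frame; every candidate has L = ρ·(t + p + q).
LSL: p² = 2 + d² − 2cos(α−β) + 2d(sin α − sin β) = 33.808796; p = √p² = 5.814533; φ = atan2(cos β − cos α, d + sin α − sin β) = -0.185208 rad; t = (φ − α) mod 2π = 5.640991 rad, q = (β − φ) mod 2π = 1.930247 rad → L = 6.28·(5.640991 + 5.814533 + 1.930247) = 6.28·13.385771 = 84.062645 m
RSR: p² = 2 + d² − 2cos(α−β) + 2d(sin β − sin α) = 47.418023; p = √p² = 6.886075; φ = atan2(cos α − cos β, d − sin α + sin β) = 0.156128 rad; t = (α − φ) mod 2π = 0.300858 rad, q = (φ − β) mod 2π = 4.694274 rad → L = 6.28·(0.300858 + 6.886075 + 4.694274) = 6.28·11.881207 = 74.613979 m
LSR: p² = d² − 2 + 2cos(α−β) + 2d(sin α + sin β) = 55.580503; p = √p² = 7.455233; φ = atan2(−cos α − cos β, d + sin α + sin β) − atan2(−2, p) = 0.168159 rad; t = (φ − α) mod 2π = 5.994358 rad, q = (φ − β) mod 2π = 4.706305 rad → L = 6.28·(5.994358 + 7.455233 + 4.706305) = 6.28·18.155896 = 114.019026 m
RSL: p² = d² − 2 + 2cos(α−β) − 2d(sin α + sin β) = 19.878244; p = √p² = 4.458502; φ = atan2(cos α + cos β, d − sin α − sin β) − atan2(2, p) = -0.272959 rad; t = (α − φ) mod 2π = 0.729946 rad, q = (β − φ) mod 2π = 2.017999 rad → L = 6.28·(0.729946 + 4.458502 + 2.017999) = 6.28·7.206447 = 45.256485 m
RLR: c = (6 − d² + 2cos(α−β) + 2d(sin α − sin β))/8 = -4.927253, |c| > 1 → infeasible
LRL: c = (6 − d² + 2cos(α−β) − 2d(sin α − sin β))/8 = -3.226099, |c| > 1 → infeasible
Shortest: RSL with L = 45.256485 m ≈ 45.2565 m

45.2565 m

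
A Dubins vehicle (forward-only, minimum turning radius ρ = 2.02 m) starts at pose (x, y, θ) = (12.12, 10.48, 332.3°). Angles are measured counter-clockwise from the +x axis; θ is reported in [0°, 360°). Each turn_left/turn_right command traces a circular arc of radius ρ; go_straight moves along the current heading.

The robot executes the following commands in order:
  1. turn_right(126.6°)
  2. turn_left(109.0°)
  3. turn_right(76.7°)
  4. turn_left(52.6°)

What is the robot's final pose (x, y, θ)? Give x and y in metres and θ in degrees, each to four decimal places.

set_pose: (x, y, θ) = (12.1200, 10.4800, 332.3000°), ρ = 2.02
turn_right(126.6°): centre at ρ to the right, rotate −126.6° → (12.0570, 6.8713, 205.7000°)
turn_left(109.0°): centre at ρ to the left, rotate +109.0° → (11.4972, 3.6303, 314.7000°)
turn_right(76.7°): centre at ρ to the right, rotate −76.7° → (11.7744, 1.1390, 238.0000°)
turn_left(52.6°): centre at ρ to the left, rotate +52.6° → (11.5966, -0.6422, 290.6000°)

(11.5966, -0.6422, 290.6000°)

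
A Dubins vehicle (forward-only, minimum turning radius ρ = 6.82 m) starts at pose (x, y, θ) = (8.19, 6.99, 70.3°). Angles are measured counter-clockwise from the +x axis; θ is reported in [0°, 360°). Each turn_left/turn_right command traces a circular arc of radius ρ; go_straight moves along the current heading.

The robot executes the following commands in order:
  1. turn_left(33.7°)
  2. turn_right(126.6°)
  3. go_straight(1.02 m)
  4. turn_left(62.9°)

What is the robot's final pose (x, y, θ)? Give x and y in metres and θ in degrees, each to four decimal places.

set_pose: (x, y, θ) = (8.1900, 6.9900, 70.3000°), ρ = 6.82
turn_left(33.7°): centre at ρ to the left, rotate +33.7° → (8.3866, 10.9389, 104.0000°)
turn_right(126.6°): centre at ρ to the right, rotate −126.6° → (17.6249, 18.8851, -22.6000° ≡ 337.4000°)
go_straight(1.02): x += 1.02·cos θ, y += 1.02·sin θ → (18.5666, 18.4931, 337.4000°)
turn_left(62.9°): centre at ρ to the left, rotate +62.9° → (25.5986, 19.5880, 400.3000° ≡ 40.3000°)

(25.5986, 19.5880, 40.3000°)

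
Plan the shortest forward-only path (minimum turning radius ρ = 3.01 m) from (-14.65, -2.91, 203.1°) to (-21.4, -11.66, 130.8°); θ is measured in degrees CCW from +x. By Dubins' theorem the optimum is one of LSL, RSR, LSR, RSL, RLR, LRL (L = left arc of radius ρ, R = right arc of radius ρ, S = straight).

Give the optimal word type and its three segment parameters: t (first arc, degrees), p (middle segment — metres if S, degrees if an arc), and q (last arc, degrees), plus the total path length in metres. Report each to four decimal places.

LSR: t = 72.5474°, p = 3.4388 m, q = 144.8474°, L = 14.8595 m

Let ψ = atan2(Δy, Δx) = atan2(-8.75, -6.75) = -127.6476° be the start→goal bearing.
Normalize: d = |goal − start| / ρ = 11.051018/3.01 = 3.671435, α = (θ_start − ψ) mod 360° = 330.7476° = 5.772635 rad, β = (θ_goal − ψ) mod 360° = 258.4476° = 4.510762 rad.
Common terms: sin α = -0.488657, cos α = 0.872476, sin β = -0.979742, cos β = -0.200264, cos(α−β) = 0.304033, d² = 13.479432. Work in radians in the unit-radius frame; every candidate has L = ρ·(t + p + q).
LSL: p² = 2 + d² − 2cos(α−β) + 2d(sin α − sin β) = 18.477335; p = √p² = 4.298527; φ = atan2(cos β − cos α, d + sin α − sin β) = -0.252226 rad; t = (φ − α) mod 2π = 0.258325 rad, q = (β − φ) mod 2π = 4.762988 rad → L = 3.01·(0.258325 + 4.298527 + 4.762988) = 3.01·9.319839 = 28.052717 m
RSR: p² = 2 + d² − 2cos(α−β) + 2d(sin β − sin α) = 11.265396; p = √p² = 3.356396; φ = atan2(cos α − cos β, d − sin α + sin β) = 0.325318 rad; t = (α − φ) mod 2π = 5.447317 rad, q = (φ − β) mod 2π = 2.097742 rad → L = 3.01·(5.447317 + 3.356396 + 2.097742) = 3.01·10.901455 = 32.813378 m
LSR: p² = d² − 2 + 2cos(α−β) + 2d(sin α + sin β) = 1.305232; p = √p² = 1.142468; φ = atan2(−cos α − cos β, d + sin α + sin β) − atan2(−2, p) = 0.755640 rad; t = (φ − α) mod 2π = 1.266191 rad, q = (φ − β) mod 2π = 2.528064 rad → L = 3.01·(1.266191 + 1.142468 + 2.528064) = 3.01·4.936722 = 14.859534 m
RSL: p² = d² − 2 + 2cos(α−β) − 2d(sin α + sin β) = 22.869763; p = √p² = 4.782234; φ = atan2(cos α + cos β, d − sin α − sin β) − atan2(2, p) = -0.266063 rad; t = (α − φ) mod 2π = 6.038698 rad, q = (β − φ) mod 2π = 4.776825 rad → L = 3.01·(6.038698 + 4.782234 + 4.776825) = 3.01·15.597756 = 46.949247 m
RLR: c = (6 − d² + 2cos(α−β) + 2d(sin α − sin β))/8 = -0.408175; p = 2π − arccos c = 4.291935 rad; φ = atan2(cos α − cos β, d − sin α + sin β) = 0.325318 rad; t = (α − φ + p/2) mod 2π = 1.310099 rad, q = (α − β − t + p) mod 2π = 4.243709 rad → L = 3.01·(1.310099 + 4.291935 + 4.243709) = 3.01·9.845744 = 29.635689 m
LRL: c = (6 − d² + 2cos(α−β) − 2d(sin α − sin β))/8 = -1.309667, |c| > 1 → infeasible
Shortest: LSR with L = 14.859534 m ≈ 14.8595 m
Convert LSR to answer units (arcs ×180/π): t = 1.266191·180/π = 72.5474°, p = ρ·p = 3.01·1.142468 = 3.4388 m, q = 2.528064·180/π = 144.8474°, L = 14.8595 m.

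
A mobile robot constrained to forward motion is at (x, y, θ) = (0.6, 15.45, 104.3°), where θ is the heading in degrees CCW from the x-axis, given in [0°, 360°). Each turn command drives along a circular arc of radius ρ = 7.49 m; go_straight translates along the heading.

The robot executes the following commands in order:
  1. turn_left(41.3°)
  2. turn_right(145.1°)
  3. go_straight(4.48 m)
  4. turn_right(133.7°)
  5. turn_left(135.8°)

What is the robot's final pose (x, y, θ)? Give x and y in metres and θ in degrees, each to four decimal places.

(17.5448, 8.2625, 2.6000°)

set_pose: (x, y, θ) = (0.6000, 15.4500, 104.3000°), ρ = 7.49
turn_left(41.3°): centre at ρ to the left, rotate +41.3° → (-2.4263, 19.7801, 145.6000°)
turn_right(145.1°): centre at ρ to the right, rotate −145.1° → (1.7399, 33.4499, 0.5000°)
go_straight(4.48): x += 4.48·cos θ, y += 4.48·sin θ → (6.2197, 33.4890, 0.5000°)
turn_right(133.7°): centre at ρ to the right, rotate −133.7° → (11.7451, 20.8720, -133.2000° ≡ 226.8000°)
turn_left(135.8°): centre at ρ to the left, rotate +135.8° → (17.5448, 8.2625, 362.6000° ≡ 2.6000°)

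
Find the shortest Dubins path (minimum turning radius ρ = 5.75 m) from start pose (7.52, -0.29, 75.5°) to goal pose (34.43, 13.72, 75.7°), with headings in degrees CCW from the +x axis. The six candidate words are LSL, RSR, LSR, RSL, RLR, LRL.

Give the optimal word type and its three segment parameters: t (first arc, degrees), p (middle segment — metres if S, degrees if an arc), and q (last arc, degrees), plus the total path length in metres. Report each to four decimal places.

Let ψ = atan2(Δy, Δx) = atan2(14.01, 26.91) = 27.5026° be the start→goal bearing.
Normalize: d = |goal − start| / ρ = 30.338560/5.75 = 5.276271, α = (θ_start − ψ) mod 360° = 47.9974° = 0.837713 rad, β = (θ_goal − ψ) mod 360° = 48.1974° = 0.841204 rad.
Common terms: sin α = 0.743115, cos α = 0.669164, sin β = 0.745446, cos β = 0.666566, cos(α−β) = 0.999994, d² = 27.839038. Work in radians in the unit-radius frame; every candidate has L = ρ·(t + p + q).
LSL: p² = 2 + d² − 2cos(α−β) + 2d(sin α − sin β) = 27.814449; p = √p² = 5.273941; φ = atan2(cos β − cos α, d + sin α − sin β) = -0.000493 rad; t = (φ − α) mod 2π = 5.444980 rad, q = (β − φ) mod 2π = 0.841696 rad → L = 5.75·(5.444980 + 5.273941 + 0.841696) = 5.75·11.560617 = 66.473545 m
RSR: p² = 2 + d² − 2cos(α−β) + 2d(sin β − sin α) = 27.863651; p = √p² = 5.278603; φ = atan2(cos α − cos β, d − sin α + sin β) = 0.000492 rad; t = (α − φ) mod 2π = 0.837221 rad, q = (φ − β) mod 2π = 5.442474 rad → L = 5.75·(0.837221 + 5.278603 + 5.442474) = 5.75·11.558298 = 66.460212 m
LSR: p² = d² − 2 + 2cos(α−β) + 2d(sin α + sin β) = 43.547126; p = √p² = 6.599025; φ = atan2(−cos α − cos β, d + sin α + sin β) − atan2(−2, p) = 0.099331 rad; t = (φ − α) mod 2π = 5.544803 rad, q = (φ − β) mod 2π = 5.541313 rad → L = 5.75·(5.544803 + 6.599025 + 5.541313) = 5.75·17.685141 = 101.689560 m
RSL: p² = d² − 2 + 2cos(α−β) − 2d(sin α + sin β) = 12.130926; p = √p² = 3.482948; φ = atan2(cos α + cos β, d − sin α − sin β) − atan2(2, p) = -0.182220 rad; t = (α − φ) mod 2π = 1.019933 rad, q = (β − φ) mod 2π = 1.023424 rad → L = 5.75·(1.019933 + 3.482948 + 1.023424) = 5.75·5.526305 = 31.776255 m
RLR: c = (6 − d² + 2cos(α−β) + 2d(sin α − sin β))/8 = -2.482956, |c| > 1 → infeasible
LRL: c = (6 − d² + 2cos(α−β) − 2d(sin α − sin β))/8 = -2.476806, |c| > 1 → infeasible
Shortest: RSL with L = 31.776255 m ≈ 31.7763 m
Convert RSL to answer units (arcs ×180/π): t = 1.019933·180/π = 58.4379°, p = ρ·p = 5.75·3.482948 = 20.0270 m, q = 1.023424·180/π = 58.6379°, L = 31.7763 m.

RSL: t = 58.4379°, p = 20.0270 m, q = 58.6379°, L = 31.7763 m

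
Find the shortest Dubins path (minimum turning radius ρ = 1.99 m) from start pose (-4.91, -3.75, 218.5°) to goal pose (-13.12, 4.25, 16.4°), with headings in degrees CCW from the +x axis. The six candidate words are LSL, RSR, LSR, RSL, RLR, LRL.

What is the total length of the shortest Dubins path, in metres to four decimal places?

Let ψ = atan2(Δy, Δx) = atan2(8.00, -8.21) = 135.7422° be the start→goal bearing.
Normalize: d = |goal − start| / ρ = 11.463163/1.99 = 5.760383, α = (θ_start − ψ) mod 360° = 82.7578° = 1.444396 rad, β = (θ_goal − ψ) mod 360° = 240.6578° = 4.200271 rad.
Common terms: sin α = 0.992022, cos α = 0.126064, sin β = -0.871708, cos β = -0.490025, cos(α−β) = -0.926529, d² = 33.182016. Work in radians in the unit-radius frame; every candidate has L = ρ·(t + p + q).
LSL: p² = 2 + d² − 2cos(α−β) + 2d(sin α − sin β) = 58.506676; p = √p² = 7.648966; φ = atan2(cos β − cos α, d + sin α − sin β) = -0.080633 rad; t = (φ − α) mod 2π = 4.758157 rad, q = (β − φ) mod 2π = 4.280903 rad → L = 1.99·(4.758157 + 7.648966 + 4.280903) = 1.99·16.688026 = 33.209172 m
RSR: p² = 2 + d² − 2cos(α−β) + 2d(sin β − sin α) = 15.563469; p = √p² = 3.945056; φ = atan2(cos α − cos β, d − sin α + sin β) = 0.156809 rad; t = (α − φ) mod 2π = 1.287586 rad, q = (φ − β) mod 2π = 2.239724 rad → L = 1.99·(1.287586 + 3.945056 + 2.239724) = 1.99·7.472367 = 14.870010 m
LSR: p² = d² − 2 + 2cos(α−β) + 2d(sin α + sin β) = 30.715064; p = √p² = 5.542117; φ = atan2(−cos α − cos β, d + sin α + sin β) − atan2(−2, p) = 0.408140 rad; t = (φ − α) mod 2π = 5.246930 rad, q = (φ − β) mod 2π = 2.491055 rad → L = 1.99·(5.246930 + 5.542117 + 2.491055) = 1.99·13.280102 = 26.427402 m
RSL: p² = d² − 2 + 2cos(α−β) − 2d(sin α + sin β) = 27.942853; p = √p² = 5.286100; φ = atan2(cos α + cos β, d − sin α − sin β) − atan2(2, p) = -0.426147 rad; t = (α − φ) mod 2π = 1.870543 rad, q = (β − φ) mod 2π = 4.626418 rad → L = 1.99·(1.870543 + 5.286100 + 4.626418) = 1.99·11.783060 = 23.448290 m
RLR: c = (6 − d² + 2cos(α−β) + 2d(sin α − sin β))/8 = -0.945434; p = 2π − arccos c = 3.473466 rad; φ = atan2(cos α − cos β, d − sin α + sin β) = 0.156809 rad; t = (α − φ + p/2) mod 2π = 3.024319 rad, q = (α − β − t + p) mod 2π = 3.976457 rad → L = 1.99·(3.024319 + 3.473466 + 3.976457) = 1.99·10.474242 = 20.843742 m
LRL: c = (6 − d² + 2cos(α−β) − 2d(sin α − sin β))/8 = -6.313335, |c| > 1 → infeasible
Shortest: RSR with L = 14.870010 m ≈ 14.8700 m

14.8700 m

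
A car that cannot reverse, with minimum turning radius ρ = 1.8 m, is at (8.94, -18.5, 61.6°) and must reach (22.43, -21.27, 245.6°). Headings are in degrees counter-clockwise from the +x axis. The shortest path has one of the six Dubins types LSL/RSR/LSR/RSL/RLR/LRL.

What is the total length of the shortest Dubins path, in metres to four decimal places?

15.8631 m

Let ψ = atan2(Δy, Δx) = atan2(-2.77, 13.49) = -11.6037° be the start→goal bearing.
Normalize: d = |goal − start| / ρ = 13.771456/1.8 = 7.650809, α = (θ_start − ψ) mod 360° = 73.2037° = 1.277645 rad, β = (θ_goal − ψ) mod 360° = 257.2037° = 4.489051 rad.
Common terms: sin α = 0.957338, cos α = 0.288970, sin β = -0.975164, cos β = -0.221486, cos(α−β) = -0.997564, d² = 58.534877. Work in radians in the unit-radius frame; every candidate has L = ρ·(t + p + q).
LSL: p² = 2 + d² − 2cos(α−β) + 2d(sin α − sin β) = 92.100405; p = √p² = 9.596896; φ = atan2(cos β − cos α, d + sin α − sin β) = -0.053215 rad; t = (φ − α) mod 2π = 4.952325 rad, q = (β − φ) mod 2π = 4.542266 rad → L = 1.8·(4.952325 + 9.596896 + 4.542266) = 1.8·19.091487 = 34.364676 m
RSR: p² = 2 + d² − 2cos(α−β) + 2d(sin β − sin α) = 32.959604; p = √p² = 5.741046; φ = atan2(cos α − cos β, d − sin α + sin β) = 0.089031 rad; t = (α − φ) mod 2π = 1.188614 rad, q = (φ − β) mod 2π = 1.883165 rad → L = 1.8·(1.188614 + 5.741046 + 1.883165) = 1.8·8.812825 = 15.863085 m
LSR: p² = d² − 2 + 2cos(α−β) + 2d(sin α + sin β) = 54.266989; p = √p² = 7.366613; φ = atan2(−cos α − cos β, d + sin α + sin β) − atan2(−2, p) = 0.256264 rad; t = (φ − α) mod 2π = 5.261804 rad, q = (φ − β) mod 2π = 2.050398 rad → L = 1.8·(5.261804 + 7.366613 + 2.050398) = 1.8·14.678816 = 26.421868 m
RSL: p² = d² − 2 + 2cos(α−β) − 2d(sin α + sin β) = 54.812508; p = √p² = 7.403547; φ = atan2(cos α + cos β, d − sin α − sin β) − atan2(2, p) = -0.255043 rad; t = (α − φ) mod 2π = 1.532688 rad, q = (β − φ) mod 2π = 4.744094 rad → L = 1.8·(1.532688 + 7.403547 + 4.744094) = 1.8·13.680329 = 24.624593 m
RLR: c = (6 − d² + 2cos(α−β) + 2d(sin α − sin β))/8 = -3.119951, |c| > 1 → infeasible
LRL: c = (6 − d² + 2cos(α−β) − 2d(sin α − sin β))/8 = -10.512551, |c| > 1 → infeasible
Shortest: RSR with L = 15.863085 m ≈ 15.8631 m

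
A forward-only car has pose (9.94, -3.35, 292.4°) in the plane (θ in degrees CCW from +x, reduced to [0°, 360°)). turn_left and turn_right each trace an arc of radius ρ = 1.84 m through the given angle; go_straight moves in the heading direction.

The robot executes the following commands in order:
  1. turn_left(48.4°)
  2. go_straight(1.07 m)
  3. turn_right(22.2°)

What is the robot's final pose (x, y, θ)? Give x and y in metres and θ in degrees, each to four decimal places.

set_pose: (x, y, θ) = (9.9400, -3.3500, 292.4000°), ρ = 1.84
turn_left(48.4°): centre at ρ to the left, rotate +48.4° → (11.0361, -4.3865, 340.8000°)
go_straight(1.07): x += 1.07·cos θ, y += 1.07·sin θ → (12.0465, -4.7384, 340.8000°)
turn_right(22.2°): centre at ρ to the right, rotate −22.2° → (12.6582, -5.0958, 318.6000°)

(12.6582, -5.0958, 318.6000°)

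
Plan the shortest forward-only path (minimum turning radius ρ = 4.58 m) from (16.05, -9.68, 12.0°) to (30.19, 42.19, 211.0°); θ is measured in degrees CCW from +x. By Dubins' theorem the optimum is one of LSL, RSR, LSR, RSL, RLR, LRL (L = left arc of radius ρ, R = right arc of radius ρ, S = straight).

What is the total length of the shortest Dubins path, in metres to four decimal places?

Let ψ = atan2(Δy, Δx) = atan2(51.87, 14.14) = 74.7514° be the start→goal bearing.
Normalize: d = |goal − start| / ρ = 53.762780/4.58 = 11.738598, α = (θ_start − ψ) mod 360° = 297.2486° = 5.187966 rad, β = (θ_goal − ψ) mod 360° = 136.2486° = 2.377986 rad.
Common terms: sin α = -0.889029, cos α = 0.457852, sin β = 0.691531, cos β = -0.722347, cos(α−β) = -0.945519, d² = 137.794688. Work in radians in the unit-radius frame; every candidate has L = ρ·(t + p + q).
LSL: p² = 2 + d² − 2cos(α−β) + 2d(sin α − sin β) = 104.578619; p = √p² = 10.226369; φ = atan2(cos β − cos α, d + sin α − sin β) = -0.115665 rad; t = (φ − α) mod 2π = 0.979554 rad, q = (β − φ) mod 2π = 2.493651 rad → L = 4.58·(0.979554 + 10.226369 + 2.493651) = 4.58·13.699574 = 62.744049 m
RSR: p² = 2 + d² − 2cos(α−β) + 2d(sin β − sin α) = 178.792832; p = √p² = 13.371344; φ = atan2(cos α − cos β, d − sin α + sin β) = 0.088378 rad; t = (α − φ) mod 2π = 5.099588 rad, q = (φ − β) mod 2π = 3.993577 rad → L = 4.58·(5.099588 + 13.371344 + 3.993577) = 4.58·22.464509 = 102.887452 m
LSR: p² = d² − 2 + 2cos(α−β) + 2d(sin α + sin β) = 129.266963; p = √p² = 11.369563; φ = atan2(−cos α − cos β, d + sin α + sin β) − atan2(−2, p) = 0.197040 rad; t = (φ − α) mod 2π = 1.292259 rad, q = (φ − β) mod 2π = 4.102239 rad → L = 4.58·(1.292259 + 11.369563 + 4.102239) = 4.58·16.764062 = 76.779404 m
RSL: p² = d² − 2 + 2cos(α−β) − 2d(sin α + sin β) = 138.540339; p = √p² = 11.770316; φ = atan2(cos α + cos β, d − sin α − sin β) − atan2(2, p) = -0.190467 rad; t = (α − φ) mod 2π = 5.378433 rad, q = (β − φ) mod 2π = 2.568453 rad → L = 4.58·(5.378433 + 11.770316 + 2.568453) = 4.58·19.717203 = 90.304788 m
RLR: c = (6 − d² + 2cos(α−β) + 2d(sin α − sin β))/8 = -21.349104, |c| > 1 → infeasible
LRL: c = (6 − d² + 2cos(α−β) − 2d(sin α − sin β))/8 = -12.072327, |c| > 1 → infeasible
Shortest: LSL with L = 62.744049 m ≈ 62.7440 m

62.7440 m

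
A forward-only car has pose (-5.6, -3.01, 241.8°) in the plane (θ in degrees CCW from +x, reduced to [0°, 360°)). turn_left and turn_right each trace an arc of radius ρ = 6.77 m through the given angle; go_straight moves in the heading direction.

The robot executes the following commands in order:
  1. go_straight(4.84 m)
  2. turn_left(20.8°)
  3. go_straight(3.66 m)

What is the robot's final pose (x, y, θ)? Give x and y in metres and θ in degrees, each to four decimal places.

(-9.1057, -13.2322, 262.6000°)

set_pose: (x, y, θ) = (-5.6000, -3.0100, 241.8000°), ρ = 6.77
go_straight(4.84): x += 4.84·cos θ, y += 4.84·sin θ → (-7.8871, -7.2755, 241.8000°)
turn_left(20.8°): centre at ρ to the left, rotate +20.8° → (-8.6343, -9.6027, 262.6000°)
go_straight(3.66): x += 3.66·cos θ, y += 3.66·sin θ → (-9.1057, -13.2322, 262.6000°)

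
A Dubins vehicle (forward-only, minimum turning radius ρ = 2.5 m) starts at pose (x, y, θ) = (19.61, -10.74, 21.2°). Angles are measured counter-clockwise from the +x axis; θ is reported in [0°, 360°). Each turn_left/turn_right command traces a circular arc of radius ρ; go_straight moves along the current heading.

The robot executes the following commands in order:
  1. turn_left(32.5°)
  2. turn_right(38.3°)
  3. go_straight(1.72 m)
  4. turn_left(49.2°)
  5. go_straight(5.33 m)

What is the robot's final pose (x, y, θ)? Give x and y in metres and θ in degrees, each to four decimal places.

(27.6106, -2.3496, 64.6000°)

set_pose: (x, y, θ) = (19.6100, -10.7400, 21.2000°), ρ = 2.5
turn_left(32.5°): centre at ρ to the left, rotate +32.5° → (20.7208, -9.8892, 53.7000°)
turn_right(38.3°): centre at ρ to the right, rotate −38.3° → (22.0717, -8.9590, 15.4000°)
go_straight(1.72): x += 1.72·cos θ, y += 1.72·sin θ → (23.7299, -8.5023, 15.4000°)
turn_left(49.2°): centre at ρ to the left, rotate +49.2° → (25.3244, -7.1644, 64.6000°)
go_straight(5.33): x += 5.33·cos θ, y += 5.33·sin θ → (27.6106, -2.3496, 64.6000°)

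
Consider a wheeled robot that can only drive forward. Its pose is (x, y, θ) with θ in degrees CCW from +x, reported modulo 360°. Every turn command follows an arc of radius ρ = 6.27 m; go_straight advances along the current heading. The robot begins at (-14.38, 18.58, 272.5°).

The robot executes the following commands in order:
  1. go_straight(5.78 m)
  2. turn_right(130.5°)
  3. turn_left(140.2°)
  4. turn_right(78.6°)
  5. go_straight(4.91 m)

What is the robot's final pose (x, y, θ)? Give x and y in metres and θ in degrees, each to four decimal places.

(-42.3583, -7.7110, 203.6000°)

set_pose: (x, y, θ) = (-14.3800, 18.5800, 272.5000°), ρ = 6.27
go_straight(5.78): x += 5.78·cos θ, y += 5.78·sin θ → (-14.1279, 12.8055, 272.5000°)
turn_right(130.5°): centre at ρ to the right, rotate −130.5° → (-24.2521, 7.5912, 142.0000°)
turn_left(140.2°): centre at ρ to the left, rotate +140.2° → (-34.2407, 1.3253, 282.2000°)
turn_right(78.6°): centre at ρ to the right, rotate −78.6° → (-37.8589, -5.7453, 203.6000°)
go_straight(4.91): x += 4.91·cos θ, y += 4.91·sin θ → (-42.3583, -7.7110, 203.6000°)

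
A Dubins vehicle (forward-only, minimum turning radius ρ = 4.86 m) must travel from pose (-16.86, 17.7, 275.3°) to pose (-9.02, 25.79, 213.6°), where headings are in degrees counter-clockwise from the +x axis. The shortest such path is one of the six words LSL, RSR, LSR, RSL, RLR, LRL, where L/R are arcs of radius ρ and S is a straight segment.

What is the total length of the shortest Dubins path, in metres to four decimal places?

32.0324 m

Let ψ = atan2(Δy, Δx) = atan2(8.09, 7.84) = 45.8991° be the start→goal bearing.
Normalize: d = |goal − start| / ρ = 11.265598/4.86 = 2.318024, α = (θ_start − ψ) mod 360° = 229.4009° = 4.003801 rad, β = (θ_goal − ψ) mod 360° = 167.7009° = 2.926933 rad.
Common terms: sin α = -0.759281, cos α = -0.650762, sin β = 0.213015, cos β = -0.977049, cos(α−β) = 0.474088, d² = 5.373237. Work in radians in the unit-radius frame; every candidate has L = ρ·(t + p + q).
LSL: p² = 2 + d² − 2cos(α−β) + 2d(sin α − sin β) = 1.917446; p = √p² = 1.384719; φ = atan2(cos β − cos α, d + sin α − sin β) = -0.237871 rad; t = (φ − α) mod 2π = 2.041514 rad, q = (β − φ) mod 2π = 3.164803 rad → L = 4.86·(2.041514 + 1.384719 + 3.164803) = 4.86·6.591036 = 32.032434 m
RSR: p² = 2 + d² − 2cos(α−β) + 2d(sin β − sin α) = 10.932675; p = √p² = 3.306460; φ = atan2(cos α − cos β, d − sin α + sin β) = 0.098842 rad; t = (α − φ) mod 2π = 3.904958 rad, q = (φ − β) mod 2π = 3.455095 rad → L = 4.86·(3.904958 + 3.306460 + 3.455095) = 4.86·10.666513 = 51.839253 m
LSR: p² = d² − 2 + 2cos(α−β) + 2d(sin α + sin β) = 1.788896; p = √p² = 1.337496; φ = atan2(−cos α − cos β, d + sin α + sin β) − atan2(−2, p) = 1.724435 rad; t = (φ − α) mod 2π = 4.003819 rad, q = (φ − β) mod 2π = 5.080688 rad → L = 4.86·(4.003819 + 1.337496 + 5.080688) = 4.86·10.422003 = 50.650935 m
RSL: p² = d² − 2 + 2cos(α−β) − 2d(sin α + sin β) = 6.853930; p = √p² = 2.618001; φ = atan2(cos α + cos β, d − sin α − sin β) − atan2(2, p) = -1.169158 rad; t = (α − φ) mod 2π = 5.172959 rad, q = (β − φ) mod 2π = 4.096091 rad → L = 4.86·(5.172959 + 2.618001 + 4.096091) = 4.86·11.887051 = 57.771066 m
RLR: c = (6 − d² + 2cos(α−β) + 2d(sin α − sin β))/8 = -0.366584; p = 2π − arccos c = 4.337054 rad; φ = atan2(cos α − cos β, d − sin α + sin β) = 0.098842 rad; t = (α − φ + p/2) mod 2π = 6.073485 rad, q = (α − β − t + p) mod 2π = 5.623622 rad → L = 4.86·(6.073485 + 4.337054 + 5.623622) = 4.86·16.034161 = 77.926024 m
LRL: c = (6 − d² + 2cos(α−β) − 2d(sin α − sin β))/8 = 0.760319; p = 2π − arccos c = 5.576193 rad; φ = atan2(cos β − cos α, d + sin α − sin β) = -0.237871 rad; t = (φ − α + p/2) mod 2π = 4.829610 rad, q = (β − α − t + p) mod 2π = 5.952900 rad → L = 4.86·(4.829610 + 5.576193 + 5.952900) = 4.86·16.358704 = 79.503302 m
Shortest: LSL with L = 32.032434 m ≈ 32.0324 m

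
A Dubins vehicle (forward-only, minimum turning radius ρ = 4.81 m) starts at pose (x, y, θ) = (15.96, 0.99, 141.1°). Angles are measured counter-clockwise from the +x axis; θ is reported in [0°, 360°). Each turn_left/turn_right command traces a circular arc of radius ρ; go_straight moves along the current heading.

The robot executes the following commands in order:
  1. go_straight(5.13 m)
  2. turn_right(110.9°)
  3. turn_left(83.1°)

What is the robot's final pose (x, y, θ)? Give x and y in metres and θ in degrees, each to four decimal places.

set_pose: (x, y, θ) = (15.9600, 0.9900, 141.1000°), ρ = 4.81
go_straight(5.13): x += 5.13·cos θ, y += 5.13·sin θ → (11.9676, 4.2115, 141.1000°)
turn_right(110.9°): centre at ρ to the right, rotate −110.9° → (12.5686, 12.1120, 30.2000°)
turn_left(83.1°): centre at ρ to the left, rotate +83.1° → (14.5668, 18.1717, 113.3000°)

(14.5668, 18.1717, 113.3000°)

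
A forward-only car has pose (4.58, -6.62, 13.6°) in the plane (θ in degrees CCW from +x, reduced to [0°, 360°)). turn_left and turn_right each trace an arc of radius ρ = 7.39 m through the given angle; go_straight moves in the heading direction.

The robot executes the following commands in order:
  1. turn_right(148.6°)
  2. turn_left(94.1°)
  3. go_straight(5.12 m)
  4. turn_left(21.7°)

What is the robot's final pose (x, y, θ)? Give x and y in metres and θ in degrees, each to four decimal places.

(18.2084, -34.5850, 340.8000°)

set_pose: (x, y, θ) = (4.5800, -6.6200, 13.6000°), ρ = 7.39
turn_right(148.6°): centre at ρ to the right, rotate −148.6° → (11.5432, -19.0283, -135.0000° ≡ 225.0000°)
turn_left(94.1°): centre at ρ to the left, rotate +94.1° → (11.9302, -29.8396, 319.1000°)
go_straight(5.12): x += 5.12·cos θ, y += 5.12·sin θ → (15.8002, -33.1919, 319.1000°)
turn_left(21.7°): centre at ρ to the left, rotate +21.7° → (18.2084, -34.5850, 340.8000°)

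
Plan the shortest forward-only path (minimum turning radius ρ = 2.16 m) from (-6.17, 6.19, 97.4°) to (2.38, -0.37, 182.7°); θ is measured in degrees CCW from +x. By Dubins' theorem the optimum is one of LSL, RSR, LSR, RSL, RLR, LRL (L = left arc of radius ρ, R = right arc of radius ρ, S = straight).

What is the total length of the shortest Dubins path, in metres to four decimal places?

Let ψ = atan2(Δy, Δx) = atan2(-6.56, 8.55) = -37.4973° be the start→goal bearing.
Normalize: d = |goal − start| / ρ = 10.776646/2.16 = 4.989188, α = (θ_start − ψ) mod 360° = 134.8973° = 2.354402 rad, β = (θ_goal − ψ) mod 360° = 220.1973° = 3.843167 rad.
Common terms: sin α = 0.708373, cos α = -0.705838, sin β = -0.645421, cos β = -0.763827, cos(α−β) = 0.081939, d² = 24.891997. Work in radians in the unit-radius frame; every candidate has L = ρ·(t + p + q).
LSL: p² = 2 + d² − 2cos(α−β) + 2d(sin α − sin β) = 40.236793; p = √p² = 6.343248; φ = atan2(cos β − cos α, d + sin α − sin β) = -0.009142 rad; t = (φ − α) mod 2π = 3.919642 rad, q = (β − φ) mod 2π = 3.852309 rad → L = 2.16·(3.919642 + 6.343248 + 3.852309) = 2.16·14.115199 = 30.488830 m
RSR: p² = 2 + d² − 2cos(α−β) + 2d(sin β − sin α) = 13.219447; p = √p² = 3.635856; φ = atan2(cos α − cos β, d − sin α + sin β) = 0.015950 rad; t = (α − φ) mod 2π = 2.338452 rad, q = (φ − β) mod 2π = 2.455968 rad → L = 2.16·(2.338452 + 3.635856 + 2.455968) = 2.16·8.430275 = 18.209394 m
LSR: p² = d² − 2 + 2cos(α−β) + 2d(sin α + sin β) = 23.684033; p = √p² = 4.866624; φ = atan2(−cos α − cos β, d + sin α + sin β) − atan2(−2, p) = 0.673008 rad; t = (φ − α) mod 2π = 4.601791 rad, q = (φ − β) mod 2π = 3.113026 rad → L = 2.16·(4.601791 + 4.866624 + 3.113026) = 2.16·12.581441 = 27.175914 m
RSL: p² = d² − 2 + 2cos(α−β) − 2d(sin α + sin β) = 22.427715; p = √p² = 4.735791; φ = atan2(cos α + cos β, d − sin α − sin β) − atan2(2, p) = -0.689523 rad; t = (α − φ) mod 2π = 3.043924 rad, q = (β − φ) mod 2π = 4.532690 rad → L = 2.16·(3.043924 + 4.735791 + 4.532690) = 2.16·12.312406 = 26.594796 m
RLR: c = (6 − d² + 2cos(α−β) + 2d(sin α − sin β))/8 = -0.652431; p = 2π − arccos c = 4.001601 rad; φ = atan2(cos α − cos β, d − sin α + sin β) = 0.015950 rad; t = (α − φ + p/2) mod 2π = 4.339253 rad, q = (α − β − t + p) mod 2π = 4.456768 rad → L = 2.16·(4.339253 + 4.001601 + 4.456768) = 2.16·12.797622 = 27.642864 m
LRL: c = (6 − d² + 2cos(α−β) − 2d(sin α − sin β))/8 = -4.029599, |c| > 1 → infeasible
Shortest: RSR with L = 18.209394 m ≈ 18.2094 m

18.2094 m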